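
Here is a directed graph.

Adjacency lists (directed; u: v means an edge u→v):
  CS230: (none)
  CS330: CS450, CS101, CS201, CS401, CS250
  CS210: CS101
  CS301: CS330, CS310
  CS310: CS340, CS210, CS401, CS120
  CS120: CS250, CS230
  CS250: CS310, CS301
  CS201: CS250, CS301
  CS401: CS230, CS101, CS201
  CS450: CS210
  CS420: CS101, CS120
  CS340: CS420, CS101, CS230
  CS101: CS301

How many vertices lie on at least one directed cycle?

12

A vertex is on a directed cycle iff it belongs to a strongly connected component of size ≥ 2 (or has a self-loop).
The vertices on cycles are {CS101, CS120, CS201, CS210, CS250, CS301, CS310, CS330, CS340, CS401, CS420, CS450} — 12 in total.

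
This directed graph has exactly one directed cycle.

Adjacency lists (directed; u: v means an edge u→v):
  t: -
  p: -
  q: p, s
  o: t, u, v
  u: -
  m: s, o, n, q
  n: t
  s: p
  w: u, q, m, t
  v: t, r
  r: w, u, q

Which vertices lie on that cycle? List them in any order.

m, o, r, v, w

DFS with gray/black marking from w:
w gray
  u gray
  u black
  q gray
    p gray
    p black
    s gray
      s→p: p black — skip
    s black
  q black
  m gray
    m→s: s black — skip
    o gray
      t gray
      t black
      o→u: u black — skip
      v gray
        v→t: t black — skip
        r gray
          r→w: w is gray → back edge
Back edge closes the cycle w → m → o → v → r → w; its vertices are {m, o, r, v, w}.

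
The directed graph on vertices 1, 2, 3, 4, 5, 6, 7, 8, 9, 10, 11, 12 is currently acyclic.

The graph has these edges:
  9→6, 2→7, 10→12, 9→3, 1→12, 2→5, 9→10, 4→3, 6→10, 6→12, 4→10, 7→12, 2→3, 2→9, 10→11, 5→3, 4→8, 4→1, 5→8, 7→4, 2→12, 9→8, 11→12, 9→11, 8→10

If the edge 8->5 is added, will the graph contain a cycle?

Yes

Adding 8→5 creates a cycle iff 5 can already reach 8.
Path from 5: 5 → 8.
So 5 → … → 8 → 5 is a cycle.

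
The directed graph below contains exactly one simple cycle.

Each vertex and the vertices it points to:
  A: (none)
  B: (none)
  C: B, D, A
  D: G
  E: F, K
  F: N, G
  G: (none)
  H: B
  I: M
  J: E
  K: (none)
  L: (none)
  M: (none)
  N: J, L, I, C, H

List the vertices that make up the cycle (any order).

E, F, J, N

DFS with gray/black marking from N:
N gray
  J gray
    E gray
      F gray
        F→N: N is gray → back edge
Back edge closes the cycle N → J → E → F → N; its vertices are {E, F, J, N}.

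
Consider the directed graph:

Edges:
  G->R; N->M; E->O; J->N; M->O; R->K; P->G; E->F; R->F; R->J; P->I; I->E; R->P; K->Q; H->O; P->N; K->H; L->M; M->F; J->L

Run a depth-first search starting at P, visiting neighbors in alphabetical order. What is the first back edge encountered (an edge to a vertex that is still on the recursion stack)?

DFS from P (visiting neighbors in alphabetical order); mark gray on enter, black on exit:
P gray
  G gray
    R gray
      F gray
      F black
      J gray
        L gray
          M gray
            M→F: F black — skip
            O gray
            O black
          M black
        L black
        N gray
          N→M: M black — skip
        N black
      J black
      K gray
        H gray
          H→O: O black — skip
        H black
        Q gray
        Q black
      K black
      R→P: P is gray → back edge
First back edge: R → P.

R→P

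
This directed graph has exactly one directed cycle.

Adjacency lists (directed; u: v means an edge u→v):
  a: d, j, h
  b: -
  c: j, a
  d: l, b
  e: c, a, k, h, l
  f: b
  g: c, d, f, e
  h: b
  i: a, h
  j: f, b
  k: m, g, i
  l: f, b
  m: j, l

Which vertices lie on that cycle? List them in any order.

e, g, k

DFS with gray/black marking from k:
k gray
  m gray
    j gray
      f gray
        b gray
        b black
      f black
      j→b: b black — skip
    j black
    l gray
      l→f: f black — skip
      l→b: b black — skip
    l black
  m black
  g gray
    c gray
      c→j: j black — skip
      a gray
        d gray
          d→l: l black — skip
          d→b: b black — skip
        d black
        a→j: j black — skip
        h gray
          h→b: b black — skip
        h black
      a black
    c black
    g→d: d black — skip
    g→f: f black — skip
    e gray
      e→c: c black — skip
      e→a: a black — skip
      e→k: k is gray → back edge
Back edge closes the cycle k → g → e → k; its vertices are {e, g, k}.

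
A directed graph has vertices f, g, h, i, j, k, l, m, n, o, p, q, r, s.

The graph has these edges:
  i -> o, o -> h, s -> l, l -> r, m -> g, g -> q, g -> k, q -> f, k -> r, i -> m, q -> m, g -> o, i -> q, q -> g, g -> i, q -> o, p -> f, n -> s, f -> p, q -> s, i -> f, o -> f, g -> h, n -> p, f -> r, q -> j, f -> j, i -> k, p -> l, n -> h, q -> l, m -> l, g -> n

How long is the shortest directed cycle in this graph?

2

For each vertex v, BFS finds the shortest path from v back to v.
The shortest such closed walk is g → q → g, length 2.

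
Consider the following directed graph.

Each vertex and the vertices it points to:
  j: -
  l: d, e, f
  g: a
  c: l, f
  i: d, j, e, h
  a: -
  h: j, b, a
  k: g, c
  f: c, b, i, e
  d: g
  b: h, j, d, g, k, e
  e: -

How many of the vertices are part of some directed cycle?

7

A vertex is on a directed cycle iff it belongs to a strongly connected component of size ≥ 2 (or has a self-loop).
The vertices on cycles are {b, c, f, h, i, k, l} — 7 in total.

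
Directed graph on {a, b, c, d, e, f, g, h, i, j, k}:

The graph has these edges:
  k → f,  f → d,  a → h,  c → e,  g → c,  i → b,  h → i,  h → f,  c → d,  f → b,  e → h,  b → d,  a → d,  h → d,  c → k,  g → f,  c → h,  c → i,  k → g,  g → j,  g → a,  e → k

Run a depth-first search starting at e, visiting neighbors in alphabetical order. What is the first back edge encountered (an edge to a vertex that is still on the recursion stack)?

DFS from e (visiting neighbors in alphabetical order); mark gray on enter, black on exit:
e gray
  h gray
    d gray
    d black
    f gray
      b gray
        b→d: d black — skip
      b black
      f→d: d black — skip
    f black
    i gray
      i→b: b black — skip
    i black
  h black
  k gray
    k→f: f black — skip
    g gray
      a gray
        a→d: d black — skip
        a→h: h black — skip
      a black
      c gray
        c→d: d black — skip
        c→e: e is gray → back edge
First back edge: c → e.

c→e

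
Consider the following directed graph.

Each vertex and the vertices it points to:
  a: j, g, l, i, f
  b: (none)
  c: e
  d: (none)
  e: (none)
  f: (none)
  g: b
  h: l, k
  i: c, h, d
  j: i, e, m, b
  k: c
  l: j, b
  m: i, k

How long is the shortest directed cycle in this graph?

4

For each vertex v, BFS finds the shortest path from v back to v.
The shortest such closed walk is j → i → h → l → j, length 4.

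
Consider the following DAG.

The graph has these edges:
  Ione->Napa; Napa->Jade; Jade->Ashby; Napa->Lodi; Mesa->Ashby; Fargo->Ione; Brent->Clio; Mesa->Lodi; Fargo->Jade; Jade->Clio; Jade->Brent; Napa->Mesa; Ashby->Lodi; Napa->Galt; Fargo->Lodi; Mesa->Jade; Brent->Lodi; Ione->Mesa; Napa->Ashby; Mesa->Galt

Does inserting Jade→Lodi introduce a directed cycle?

No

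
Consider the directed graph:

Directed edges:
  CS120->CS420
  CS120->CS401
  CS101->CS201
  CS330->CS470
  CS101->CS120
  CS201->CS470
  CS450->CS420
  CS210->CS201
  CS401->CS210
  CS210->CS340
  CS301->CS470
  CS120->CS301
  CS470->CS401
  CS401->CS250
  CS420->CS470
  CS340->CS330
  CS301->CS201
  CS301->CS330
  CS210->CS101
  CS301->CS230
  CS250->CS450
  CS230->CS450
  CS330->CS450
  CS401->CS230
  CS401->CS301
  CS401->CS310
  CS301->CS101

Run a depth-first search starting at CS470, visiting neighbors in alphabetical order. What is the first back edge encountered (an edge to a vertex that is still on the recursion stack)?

CS301->CS101

DFS from CS470 (visiting neighbors in alphabetical order); mark gray on enter, black on exit:
CS470 gray
  CS401 gray
    CS210 gray
      CS101 gray
        CS120 gray
          CS301 gray
            CS301→CS101: CS101 is gray → back edge
First back edge: CS301 → CS101.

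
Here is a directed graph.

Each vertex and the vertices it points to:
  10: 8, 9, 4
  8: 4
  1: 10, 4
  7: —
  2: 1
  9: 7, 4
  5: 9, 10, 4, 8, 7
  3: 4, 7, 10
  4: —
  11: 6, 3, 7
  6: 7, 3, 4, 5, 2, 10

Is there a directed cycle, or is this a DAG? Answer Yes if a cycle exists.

No

DFS with white/gray/black marking, starting from 4:
4 gray
4 black
10 gray
  8 gray
    8→4: 4 black — skip
  8 black
  9 gray
    7 gray
    7 black
    9→4: 4 black — skip
  9 black
  10→4: 4 black — skip
10 black
1 gray
  1→10: 10 black — skip
  1→4: 4 black — skip
1 black
2 gray
  2→1: 1 black — skip
2 black
5 gray
  5→9: 9 black — skip
  5→10: 10 black — skip
  5→4: 4 black — skip
  5→8: 8 black — skip
  5→7: 7 black — skip
5 black
3 gray
  3→4: 4 black — skip
  3→7: 7 black — skip
  3→10: 10 black — skip
3 black
11 gray
  6 gray
    6→7: 7 black — skip
    6→3: 3 black — skip
    6→4: 4 black — skip
    6→5: 5 black — skip
    6→2: 2 black — skip
    6→10: 10 black — skip
  6 black
  11→3: 3 black — skip
  11→7: 7 black — skip
11 black
Every edge goes to a white or black vertex — no back edge, so the graph is acyclic.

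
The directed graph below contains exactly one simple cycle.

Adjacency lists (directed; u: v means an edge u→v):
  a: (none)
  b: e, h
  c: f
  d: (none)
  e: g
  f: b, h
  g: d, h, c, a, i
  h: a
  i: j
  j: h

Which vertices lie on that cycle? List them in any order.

b, c, e, f, g

DFS with gray/black marking from g:
g gray
  d gray
  d black
  h gray
    a gray
    a black
  h black
  c gray
    f gray
      b gray
        e gray
          e→g: g is gray → back edge
Back edge closes the cycle g → c → f → b → e → g; its vertices are {b, c, e, f, g}.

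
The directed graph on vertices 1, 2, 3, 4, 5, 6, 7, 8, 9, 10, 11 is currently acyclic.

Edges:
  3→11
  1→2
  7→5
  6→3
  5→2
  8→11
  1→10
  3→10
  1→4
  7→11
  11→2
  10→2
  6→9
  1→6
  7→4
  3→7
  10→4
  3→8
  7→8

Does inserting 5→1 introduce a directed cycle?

Adding 5→1 creates a cycle iff 1 can already reach 5.
Path from 1: 1 → 6 → 3 → 7 → 5.
So 1 → … → 5 → 1 is a cycle.

Yes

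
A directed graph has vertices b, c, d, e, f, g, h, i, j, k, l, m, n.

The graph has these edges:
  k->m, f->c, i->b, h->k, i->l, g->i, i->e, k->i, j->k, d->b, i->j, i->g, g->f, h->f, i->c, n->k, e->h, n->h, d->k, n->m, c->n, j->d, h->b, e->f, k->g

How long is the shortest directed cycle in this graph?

For each vertex v, BFS finds the shortest path from v back to v.
The shortest such closed walk is i → g → i, length 2.

2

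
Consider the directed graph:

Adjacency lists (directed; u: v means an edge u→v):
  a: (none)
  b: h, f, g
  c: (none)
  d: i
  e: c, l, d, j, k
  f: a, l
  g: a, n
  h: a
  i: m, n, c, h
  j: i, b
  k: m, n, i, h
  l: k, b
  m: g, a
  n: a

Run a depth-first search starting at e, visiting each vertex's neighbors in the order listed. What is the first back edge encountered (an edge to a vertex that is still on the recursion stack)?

f→l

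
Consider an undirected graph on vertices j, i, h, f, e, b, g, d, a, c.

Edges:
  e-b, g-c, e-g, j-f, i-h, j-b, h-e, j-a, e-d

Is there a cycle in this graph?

DFS, tracking each vertex's parent; an edge to a visited non-parent vertex closes a cycle.
Start from g:
visit g (parent –)
  visit e (parent g)
    visit h (parent e)
      visit i (parent h)
        i–h: parent, skip
      h–e: parent, skip
    visit d (parent e)
      d–e: parent, skip
    e–g: parent, skip
    visit b (parent e)
      b–e: parent, skip
      visit j (parent b)
        j–b: parent, skip
        visit f (parent j)
          f–j: parent, skip
        visit a (parent j)
          a–j: parent, skip
  visit c (parent g)
    c–g: parent, skip
No non-parent visited neighbor found — the graph is a forest.

No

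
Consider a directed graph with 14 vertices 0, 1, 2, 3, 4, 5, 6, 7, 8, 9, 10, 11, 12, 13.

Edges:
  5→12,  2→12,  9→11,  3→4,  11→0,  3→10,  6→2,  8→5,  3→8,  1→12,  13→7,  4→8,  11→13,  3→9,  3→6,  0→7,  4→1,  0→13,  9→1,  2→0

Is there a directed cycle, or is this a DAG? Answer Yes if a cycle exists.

No

DFS with white/gray/black marking, starting from 3:
3 gray
  9 gray
    11 gray
      0 gray
        7 gray
        7 black
        13 gray
          13→7: 7 black — skip
        13 black
      0 black
      11→13: 13 black — skip
    11 black
    1 gray
      12 gray
      12 black
    1 black
  9 black
  4 gray
    8 gray
      5 gray
        5→12: 12 black — skip
      5 black
    8 black
    4→1: 1 black — skip
  4 black
  10 gray
  10 black
  6 gray
    2 gray
      2→0: 0 black — skip
      2→12: 12 black — skip
    2 black
  6 black
  3→8: 8 black — skip
3 black
Every edge goes to a white or black vertex — no back edge, so the graph is acyclic.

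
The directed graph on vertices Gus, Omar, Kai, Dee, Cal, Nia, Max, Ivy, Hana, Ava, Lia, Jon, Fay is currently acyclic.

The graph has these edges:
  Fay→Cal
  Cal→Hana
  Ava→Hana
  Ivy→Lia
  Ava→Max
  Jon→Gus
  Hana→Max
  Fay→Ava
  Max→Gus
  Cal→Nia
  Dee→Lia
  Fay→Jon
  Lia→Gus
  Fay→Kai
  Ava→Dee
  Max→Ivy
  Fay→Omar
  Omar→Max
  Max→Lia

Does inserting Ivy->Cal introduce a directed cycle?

Adding Ivy→Cal creates a cycle iff Cal can already reach Ivy.
Path from Cal: Cal → Hana → Max → Ivy.
So Cal → … → Ivy → Cal is a cycle.

Yes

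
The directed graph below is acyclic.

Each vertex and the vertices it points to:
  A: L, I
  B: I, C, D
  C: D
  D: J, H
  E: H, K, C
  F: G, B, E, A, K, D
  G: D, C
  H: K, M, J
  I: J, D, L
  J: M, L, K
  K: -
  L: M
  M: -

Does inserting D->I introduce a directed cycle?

Adding D→I creates a cycle iff I can already reach D.
Path from I: I → D.
So I → … → D → I is a cycle.

Yes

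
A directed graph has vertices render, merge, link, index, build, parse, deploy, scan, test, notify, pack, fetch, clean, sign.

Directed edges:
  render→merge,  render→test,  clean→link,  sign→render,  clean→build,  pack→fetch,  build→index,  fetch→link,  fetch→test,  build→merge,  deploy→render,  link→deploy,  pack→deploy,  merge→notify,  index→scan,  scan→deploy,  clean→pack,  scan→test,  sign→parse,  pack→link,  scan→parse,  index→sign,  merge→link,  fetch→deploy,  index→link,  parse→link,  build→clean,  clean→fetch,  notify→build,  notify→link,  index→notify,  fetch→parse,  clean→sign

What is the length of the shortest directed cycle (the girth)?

For each vertex v, BFS finds the shortest path from v back to v.
The shortest such closed walk is clean → build → clean, length 2.

2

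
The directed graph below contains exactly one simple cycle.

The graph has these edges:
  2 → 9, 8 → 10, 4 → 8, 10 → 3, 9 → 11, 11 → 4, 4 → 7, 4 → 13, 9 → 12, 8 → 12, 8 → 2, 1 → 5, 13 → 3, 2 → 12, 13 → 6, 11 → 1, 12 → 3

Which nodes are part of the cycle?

DFS with gray/black marking from 11:
11 gray
  4 gray
    7 gray
    7 black
    8 gray
      10 gray
        3 gray
        3 black
      10 black
      12 gray
        12→3: 3 black — skip
      12 black
      2 gray
        2→12: 12 black — skip
        9 gray
          9→11: 11 is gray → back edge
Back edge closes the cycle 11 → 4 → 8 → 2 → 9 → 11; its vertices are {2, 4, 8, 9, 11}.

2, 4, 8, 9, 11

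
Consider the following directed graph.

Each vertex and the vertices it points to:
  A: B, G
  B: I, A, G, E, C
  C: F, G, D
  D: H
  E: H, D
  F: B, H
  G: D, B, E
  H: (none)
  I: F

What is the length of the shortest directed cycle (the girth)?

2

For each vertex v, BFS finds the shortest path from v back to v.
The shortest such closed walk is B → G → B, length 2.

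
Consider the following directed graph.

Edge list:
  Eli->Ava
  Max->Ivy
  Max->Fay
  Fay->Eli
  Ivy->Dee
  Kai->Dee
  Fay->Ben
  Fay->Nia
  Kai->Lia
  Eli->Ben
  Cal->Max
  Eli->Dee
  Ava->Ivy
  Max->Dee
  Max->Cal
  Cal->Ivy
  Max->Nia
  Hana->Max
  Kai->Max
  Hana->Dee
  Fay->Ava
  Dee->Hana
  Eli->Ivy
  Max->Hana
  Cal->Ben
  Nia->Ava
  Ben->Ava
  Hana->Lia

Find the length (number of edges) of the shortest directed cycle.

For each vertex v, BFS finds the shortest path from v back to v.
The shortest such closed walk is Max → Cal → Max, length 2.

2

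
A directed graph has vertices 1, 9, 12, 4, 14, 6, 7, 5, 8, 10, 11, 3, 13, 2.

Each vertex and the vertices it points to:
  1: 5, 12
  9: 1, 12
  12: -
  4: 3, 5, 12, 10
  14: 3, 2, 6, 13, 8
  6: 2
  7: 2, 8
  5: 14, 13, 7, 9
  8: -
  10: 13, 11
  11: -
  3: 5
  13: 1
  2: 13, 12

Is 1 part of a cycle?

Yes

1 is on a cycle iff 1 can reach itself via ≥1 edge.
1 → 5 → 13 → 1 — yes.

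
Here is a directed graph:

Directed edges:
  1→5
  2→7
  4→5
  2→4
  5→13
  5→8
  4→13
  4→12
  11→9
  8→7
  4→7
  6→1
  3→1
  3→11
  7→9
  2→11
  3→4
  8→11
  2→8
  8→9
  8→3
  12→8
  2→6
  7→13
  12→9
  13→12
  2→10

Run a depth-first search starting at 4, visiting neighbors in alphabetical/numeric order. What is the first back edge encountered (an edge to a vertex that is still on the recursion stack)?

DFS from 4 (visiting neighbors in alphabetical/numeric order); mark gray on enter, black on exit:
4 gray
  5 gray
    8 gray
      3 gray
        1 gray
          1→5: 5 is gray → back edge
First back edge: 1 → 5.

1->5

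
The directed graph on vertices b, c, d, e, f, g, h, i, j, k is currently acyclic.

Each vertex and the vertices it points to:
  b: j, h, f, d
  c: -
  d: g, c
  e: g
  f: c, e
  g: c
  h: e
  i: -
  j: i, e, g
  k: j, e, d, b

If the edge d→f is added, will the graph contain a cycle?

Adding d→f creates a cycle iff f can already reach d.
Explore from f: no path reaches d. The graph stays acyclic.

No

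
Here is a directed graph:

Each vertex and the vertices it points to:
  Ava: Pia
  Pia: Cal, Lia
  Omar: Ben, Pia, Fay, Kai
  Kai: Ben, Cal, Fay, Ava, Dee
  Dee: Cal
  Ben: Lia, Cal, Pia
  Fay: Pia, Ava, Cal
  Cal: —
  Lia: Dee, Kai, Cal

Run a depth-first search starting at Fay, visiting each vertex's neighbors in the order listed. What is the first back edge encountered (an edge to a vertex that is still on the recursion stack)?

Ben->Lia

DFS from Fay (visiting each vertex's neighbors in the order listed); mark gray on enter, black on exit:
Fay gray
  Pia gray
    Cal gray
    Cal black
    Lia gray
      Dee gray
        Dee→Cal: Cal black — skip
      Dee black
      Kai gray
        Ben gray
          Ben→Lia: Lia is gray → back edge
First back edge: Ben → Lia.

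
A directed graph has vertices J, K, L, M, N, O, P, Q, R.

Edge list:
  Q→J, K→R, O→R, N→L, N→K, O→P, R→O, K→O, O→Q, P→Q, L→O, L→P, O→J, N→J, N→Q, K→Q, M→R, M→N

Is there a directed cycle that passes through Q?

No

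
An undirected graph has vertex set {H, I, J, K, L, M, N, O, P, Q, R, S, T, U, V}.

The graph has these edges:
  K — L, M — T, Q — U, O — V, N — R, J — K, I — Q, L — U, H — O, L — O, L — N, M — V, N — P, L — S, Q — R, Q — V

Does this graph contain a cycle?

DFS, tracking each vertex's parent; an edge to a visited non-parent vertex closes a cycle.
Start from M:
visit M (parent –)
  visit V (parent M)
    visit O (parent V)
      O–V: parent, skip
      visit H (parent O)
        H–O: parent, skip
      visit L (parent O)
        L–O: parent, skip
        visit S (parent L)
          S–L: parent, skip
        visit N (parent L)
          visit R (parent N)
            R–N: parent, skip
            visit Q (parent R)
              Q–V: V visited and ≠ parent → cycle
Cycle: V – O – L – N – R – Q – V.

Yes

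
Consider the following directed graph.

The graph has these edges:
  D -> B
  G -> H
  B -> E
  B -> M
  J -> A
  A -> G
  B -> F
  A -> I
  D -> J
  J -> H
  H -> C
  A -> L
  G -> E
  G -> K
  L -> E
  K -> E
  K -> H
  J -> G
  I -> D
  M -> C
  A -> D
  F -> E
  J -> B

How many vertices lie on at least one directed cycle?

A vertex is on a directed cycle iff it belongs to a strongly connected component of size ≥ 2 (or has a self-loop).
The vertices on cycles are {A, D, I, J} — 4 in total.

4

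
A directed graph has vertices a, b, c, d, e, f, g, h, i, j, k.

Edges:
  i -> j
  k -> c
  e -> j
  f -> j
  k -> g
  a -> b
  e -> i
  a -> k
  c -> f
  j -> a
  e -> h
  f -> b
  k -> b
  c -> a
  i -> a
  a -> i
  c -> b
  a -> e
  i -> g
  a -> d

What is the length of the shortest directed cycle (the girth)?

2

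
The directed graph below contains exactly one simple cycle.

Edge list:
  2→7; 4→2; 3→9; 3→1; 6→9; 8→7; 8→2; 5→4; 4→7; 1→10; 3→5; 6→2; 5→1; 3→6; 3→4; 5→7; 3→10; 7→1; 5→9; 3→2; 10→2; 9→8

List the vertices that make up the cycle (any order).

DFS with gray/black marking from 1:
1 gray
  10 gray
    2 gray
      7 gray
        7→1: 1 is gray → back edge
Back edge closes the cycle 1 → 10 → 2 → 7 → 1; its vertices are {1, 2, 7, 10}.

1, 2, 7, 10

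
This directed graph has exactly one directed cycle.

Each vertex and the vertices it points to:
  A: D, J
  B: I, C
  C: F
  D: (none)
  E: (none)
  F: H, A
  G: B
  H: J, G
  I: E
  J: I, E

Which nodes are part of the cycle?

DFS with gray/black marking from F:
F gray
  H gray
    J gray
      I gray
        E gray
        E black
      I black
      J→E: E black — skip
    J black
    G gray
      B gray
        B→I: I black — skip
        C gray
          C→F: F is gray → back edge
Back edge closes the cycle F → H → G → B → C → F; its vertices are {B, C, F, G, H}.

B, C, F, G, H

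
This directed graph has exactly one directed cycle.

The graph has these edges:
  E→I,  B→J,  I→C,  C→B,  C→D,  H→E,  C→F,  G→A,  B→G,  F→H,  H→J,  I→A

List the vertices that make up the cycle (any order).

C, E, F, H, I

DFS with gray/black marking from C:
C gray
  D gray
  D black
  B gray
    G gray
      A gray
      A black
    G black
    J gray
    J black
  B black
  F gray
    H gray
      E gray
        I gray
          I→A: A black — skip
          I→C: C is gray → back edge
Back edge closes the cycle C → F → H → E → I → C; its vertices are {C, E, F, H, I}.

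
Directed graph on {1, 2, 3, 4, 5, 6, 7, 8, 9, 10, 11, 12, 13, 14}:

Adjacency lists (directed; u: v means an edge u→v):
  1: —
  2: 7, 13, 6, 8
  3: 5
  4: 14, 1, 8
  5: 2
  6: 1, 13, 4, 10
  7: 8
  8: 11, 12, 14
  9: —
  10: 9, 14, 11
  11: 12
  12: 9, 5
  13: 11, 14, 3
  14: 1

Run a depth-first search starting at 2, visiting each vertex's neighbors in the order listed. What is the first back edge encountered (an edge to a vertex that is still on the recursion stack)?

DFS from 2 (visiting each vertex's neighbors in the order listed); mark gray on enter, black on exit:
2 gray
  7 gray
    8 gray
      11 gray
        12 gray
          9 gray
          9 black
          5 gray
            5→2: 2 is gray → back edge
First back edge: 5 → 2.

5→2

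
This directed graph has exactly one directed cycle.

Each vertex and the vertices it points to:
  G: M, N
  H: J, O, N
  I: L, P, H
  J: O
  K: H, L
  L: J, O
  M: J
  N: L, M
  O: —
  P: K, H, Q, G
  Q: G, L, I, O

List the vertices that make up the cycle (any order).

I, P, Q

DFS with gray/black marking from P:
P gray
  K gray
    H gray
      J gray
        O gray
        O black
      J black
      H→O: O black — skip
      N gray
        L gray
          L→J: J black — skip
          L→O: O black — skip
        L black
        M gray
          M→J: J black — skip
        M black
      N black
    H black
    K→L: L black — skip
  K black
  P→H: H black — skip
  Q gray
    G gray
      G→M: M black — skip
      G→N: N black — skip
    G black
    Q→L: L black — skip
    I gray
      I→L: L black — skip
      I→P: P is gray → back edge
Back edge closes the cycle P → Q → I → P; its vertices are {I, P, Q}.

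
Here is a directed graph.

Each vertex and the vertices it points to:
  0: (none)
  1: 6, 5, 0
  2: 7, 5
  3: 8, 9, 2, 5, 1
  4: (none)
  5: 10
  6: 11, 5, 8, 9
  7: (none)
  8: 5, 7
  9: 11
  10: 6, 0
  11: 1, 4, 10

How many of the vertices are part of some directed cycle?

7

A vertex is on a directed cycle iff it belongs to a strongly connected component of size ≥ 2 (or has a self-loop).
The vertices on cycles are {1, 5, 6, 8, 9, 10, 11} — 7 in total.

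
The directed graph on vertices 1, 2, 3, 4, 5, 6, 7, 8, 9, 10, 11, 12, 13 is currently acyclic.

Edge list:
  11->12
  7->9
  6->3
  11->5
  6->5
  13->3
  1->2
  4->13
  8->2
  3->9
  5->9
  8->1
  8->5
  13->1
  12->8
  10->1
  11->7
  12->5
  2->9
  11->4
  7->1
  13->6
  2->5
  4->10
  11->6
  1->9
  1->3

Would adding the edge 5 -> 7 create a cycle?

Adding 5→7 creates a cycle iff 7 can already reach 5.
Path from 7: 7 → 1 → 2 → 5.
So 7 → … → 5 → 7 is a cycle.

Yes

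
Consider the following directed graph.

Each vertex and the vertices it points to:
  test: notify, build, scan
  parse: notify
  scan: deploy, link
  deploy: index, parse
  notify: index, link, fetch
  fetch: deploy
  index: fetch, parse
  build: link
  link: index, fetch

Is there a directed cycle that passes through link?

Yes

link is on a cycle iff link can reach itself via ≥1 edge.
link → index → parse → notify → link — yes.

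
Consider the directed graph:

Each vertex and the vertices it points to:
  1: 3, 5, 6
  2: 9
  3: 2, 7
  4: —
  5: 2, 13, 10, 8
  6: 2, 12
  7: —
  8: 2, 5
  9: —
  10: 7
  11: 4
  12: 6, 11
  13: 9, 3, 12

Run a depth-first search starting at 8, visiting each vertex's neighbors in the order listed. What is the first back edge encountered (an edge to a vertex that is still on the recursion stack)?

6→12

DFS from 8 (visiting each vertex's neighbors in the order listed); mark gray on enter, black on exit:
8 gray
  2 gray
    9 gray
    9 black
  2 black
  5 gray
    5→2: 2 black — skip
    13 gray
      13→9: 9 black — skip
      3 gray
        3→2: 2 black — skip
        7 gray
        7 black
      3 black
      12 gray
        6 gray
          6→2: 2 black — skip
          6→12: 12 is gray → back edge
First back edge: 6 → 12.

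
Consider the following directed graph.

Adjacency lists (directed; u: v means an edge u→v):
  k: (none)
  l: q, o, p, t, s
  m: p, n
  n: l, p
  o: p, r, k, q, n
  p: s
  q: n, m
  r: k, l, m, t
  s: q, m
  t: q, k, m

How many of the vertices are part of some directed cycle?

9

A vertex is on a directed cycle iff it belongs to a strongly connected component of size ≥ 2 (or has a self-loop).
The vertices on cycles are {l, m, n, o, p, q, r, s, t} — 9 in total.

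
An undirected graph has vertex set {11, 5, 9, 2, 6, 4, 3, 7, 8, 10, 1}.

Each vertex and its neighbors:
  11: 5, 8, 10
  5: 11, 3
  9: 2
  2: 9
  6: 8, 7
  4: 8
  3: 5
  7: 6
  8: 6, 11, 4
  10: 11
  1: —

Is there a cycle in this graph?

No

DFS, tracking each vertex's parent; an edge to a visited non-parent vertex closes a cycle.
Start from 9:
visit 9 (parent –)
  visit 2 (parent 9)
    2–9: parent, skip
visit 11 (parent –)
  visit 5 (parent 11)
    5–11: parent, skip
    visit 3 (parent 5)
      3–5: parent, skip
  visit 8 (parent 11)
    visit 6 (parent 8)
      6–8: parent, skip
      visit 7 (parent 6)
        7–6: parent, skip
    8–11: parent, skip
    visit 4 (parent 8)
      4–8: parent, skip
  visit 10 (parent 11)
    10–11: parent, skip
visit 1 (parent –)
No non-parent visited neighbor found — the graph is a forest.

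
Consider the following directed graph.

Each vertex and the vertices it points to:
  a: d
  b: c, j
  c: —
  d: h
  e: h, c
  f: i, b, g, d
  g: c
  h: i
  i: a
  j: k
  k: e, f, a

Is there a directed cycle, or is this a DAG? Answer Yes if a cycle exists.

DFS with white/gray/black marking, starting from f:
f gray
  i gray
    a gray
      d gray
        h gray
          h→i: i is gray → back edge
Back edge found, so a cycle exists: i → a → d → h → i.

Yes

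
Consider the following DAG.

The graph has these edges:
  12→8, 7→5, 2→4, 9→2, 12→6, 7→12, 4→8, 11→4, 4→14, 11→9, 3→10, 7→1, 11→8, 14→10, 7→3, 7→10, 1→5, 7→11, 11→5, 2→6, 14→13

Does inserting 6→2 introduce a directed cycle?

Adding 6→2 creates a cycle iff 2 can already reach 6.
Path from 2: 2 → 6.
So 2 → … → 6 → 2 is a cycle.

Yes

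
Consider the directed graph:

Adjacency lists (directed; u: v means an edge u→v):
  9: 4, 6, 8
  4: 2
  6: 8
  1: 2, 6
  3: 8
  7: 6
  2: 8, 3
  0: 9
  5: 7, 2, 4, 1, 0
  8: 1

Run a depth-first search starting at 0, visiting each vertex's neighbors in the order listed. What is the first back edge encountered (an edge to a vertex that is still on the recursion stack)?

1->2

DFS from 0 (visiting each vertex's neighbors in the order listed); mark gray on enter, black on exit:
0 gray
  9 gray
    4 gray
      2 gray
        8 gray
          1 gray
            1→2: 2 is gray → back edge
First back edge: 1 → 2.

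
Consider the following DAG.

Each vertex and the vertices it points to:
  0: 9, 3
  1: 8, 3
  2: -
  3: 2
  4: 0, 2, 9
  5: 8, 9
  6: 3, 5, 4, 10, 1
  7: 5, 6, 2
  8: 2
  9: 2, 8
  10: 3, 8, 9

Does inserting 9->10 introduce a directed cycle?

Adding 9→10 creates a cycle iff 10 can already reach 9.
Path from 10: 10 → 9.
So 10 → … → 9 → 10 is a cycle.

Yes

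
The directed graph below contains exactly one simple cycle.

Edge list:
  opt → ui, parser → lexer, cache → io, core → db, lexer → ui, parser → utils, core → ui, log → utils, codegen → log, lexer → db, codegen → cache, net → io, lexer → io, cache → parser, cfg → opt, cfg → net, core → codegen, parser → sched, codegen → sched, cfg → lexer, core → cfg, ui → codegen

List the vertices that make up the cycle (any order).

ui, cache, lexer, parser, codegen

DFS with gray/black marking from codegen:
codegen gray
  log gray
    utils gray
    utils black
  log black
  cache gray
    io gray
    io black
    parser gray
      parser→utils: utils black — skip
      lexer gray
        ui gray
          ui→codegen: codegen is gray → back edge
Back edge closes the cycle codegen → cache → parser → lexer → ui → codegen; its vertices are {ui, cache, lexer, parser, codegen}.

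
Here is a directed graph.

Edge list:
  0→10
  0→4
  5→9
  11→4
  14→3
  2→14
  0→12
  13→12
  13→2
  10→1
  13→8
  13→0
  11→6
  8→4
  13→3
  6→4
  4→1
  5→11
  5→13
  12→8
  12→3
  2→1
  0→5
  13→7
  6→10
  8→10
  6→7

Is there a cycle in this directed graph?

DFS with white/gray/black marking, starting from 9:
9 gray
9 black
11 gray
  4 gray
    1 gray
    1 black
  4 black
  6 gray
    6→4: 4 black — skip
    10 gray
      10→1: 1 black — skip
    10 black
    7 gray
    7 black
  6 black
11 black
14 gray
  3 gray
  3 black
14 black
0 gray
  12 gray
    8 gray
      8→4: 4 black — skip
      8→10: 10 black — skip
    8 black
    12→3: 3 black — skip
  12 black
  5 gray
    5→11: 11 black — skip
    13 gray
      13→0: 0 is gray → back edge
Back edge found, so a cycle exists: 0 → 5 → 13 → 0.

Yes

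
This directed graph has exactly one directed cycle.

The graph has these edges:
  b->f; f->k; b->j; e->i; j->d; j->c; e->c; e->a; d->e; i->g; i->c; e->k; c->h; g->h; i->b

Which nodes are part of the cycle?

DFS with gray/black marking from b:
b gray
  f gray
    k gray
    k black
  f black
  j gray
    c gray
      h gray
      h black
    c black
    d gray
      e gray
        e→k: k black — skip
        a gray
        a black
        e→c: c black — skip
        i gray
          g gray
            g→h: h black — skip
          g black
          i→b: b is gray → back edge
Back edge closes the cycle b → j → d → e → i → b; its vertices are {b, d, e, i, j}.

b, d, e, i, j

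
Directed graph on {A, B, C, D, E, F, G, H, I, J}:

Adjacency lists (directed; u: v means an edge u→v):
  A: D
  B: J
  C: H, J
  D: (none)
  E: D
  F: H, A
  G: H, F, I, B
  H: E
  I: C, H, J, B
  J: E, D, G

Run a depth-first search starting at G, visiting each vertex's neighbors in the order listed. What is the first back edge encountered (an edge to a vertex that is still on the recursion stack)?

DFS from G (visiting each vertex's neighbors in the order listed); mark gray on enter, black on exit:
G gray
  H gray
    E gray
      D gray
      D black
    E black
  H black
  F gray
    F→H: H black — skip
    A gray
      A→D: D black — skip
    A black
  F black
  I gray
    C gray
      C→H: H black — skip
      J gray
        J→E: E black — skip
        J→D: D black — skip
        J→G: G is gray → back edge
First back edge: J → G.

J->G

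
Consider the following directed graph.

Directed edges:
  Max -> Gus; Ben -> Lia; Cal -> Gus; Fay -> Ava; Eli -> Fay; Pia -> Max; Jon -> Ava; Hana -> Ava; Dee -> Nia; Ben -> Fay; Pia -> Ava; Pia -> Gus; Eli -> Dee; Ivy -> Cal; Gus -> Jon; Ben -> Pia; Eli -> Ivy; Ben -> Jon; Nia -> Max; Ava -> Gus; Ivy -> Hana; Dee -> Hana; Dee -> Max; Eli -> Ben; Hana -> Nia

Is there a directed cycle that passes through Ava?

Ava is on a cycle iff Ava can reach itself via ≥1 edge.
Ava → Gus → Jon → Ava — yes.

Yes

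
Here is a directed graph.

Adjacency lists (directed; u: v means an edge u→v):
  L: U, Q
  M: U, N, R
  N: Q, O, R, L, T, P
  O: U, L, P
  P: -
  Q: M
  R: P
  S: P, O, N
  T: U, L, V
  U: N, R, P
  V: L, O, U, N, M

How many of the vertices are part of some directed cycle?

8

A vertex is on a directed cycle iff it belongs to a strongly connected component of size ≥ 2 (or has a self-loop).
The vertices on cycles are {L, M, N, O, Q, T, U, V} — 8 in total.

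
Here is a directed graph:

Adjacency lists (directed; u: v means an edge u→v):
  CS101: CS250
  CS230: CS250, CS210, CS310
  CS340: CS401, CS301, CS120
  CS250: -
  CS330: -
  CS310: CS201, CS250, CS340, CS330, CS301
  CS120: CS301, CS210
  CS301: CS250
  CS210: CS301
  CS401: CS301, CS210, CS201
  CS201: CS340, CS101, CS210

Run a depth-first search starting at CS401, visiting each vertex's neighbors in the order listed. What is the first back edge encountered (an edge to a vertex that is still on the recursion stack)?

DFS from CS401 (visiting each vertex's neighbors in the order listed); mark gray on enter, black on exit:
CS401 gray
  CS301 gray
    CS250 gray
    CS250 black
  CS301 black
  CS210 gray
    CS210→CS301: CS301 black — skip
  CS210 black
  CS201 gray
    CS340 gray
      CS340→CS401: CS401 is gray → back edge
First back edge: CS340 → CS401.

CS340->CS401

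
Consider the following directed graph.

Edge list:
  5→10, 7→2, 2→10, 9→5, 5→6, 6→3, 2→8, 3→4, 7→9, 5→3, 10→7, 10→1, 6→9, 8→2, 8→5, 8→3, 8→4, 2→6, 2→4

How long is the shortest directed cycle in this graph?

2

For each vertex v, BFS finds the shortest path from v back to v.
The shortest such closed walk is 2 → 8 → 2, length 2.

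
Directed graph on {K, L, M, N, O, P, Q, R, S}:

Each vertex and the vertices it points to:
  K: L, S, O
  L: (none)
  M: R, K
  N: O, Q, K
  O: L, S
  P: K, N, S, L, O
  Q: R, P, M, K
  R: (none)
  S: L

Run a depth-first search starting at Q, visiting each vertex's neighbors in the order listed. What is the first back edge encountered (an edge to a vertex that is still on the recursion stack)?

DFS from Q (visiting each vertex's neighbors in the order listed); mark gray on enter, black on exit:
Q gray
  R gray
  R black
  P gray
    K gray
      L gray
      L black
      S gray
        S→L: L black — skip
      S black
      O gray
        O→L: L black — skip
        O→S: S black — skip
      O black
    K black
    N gray
      N→O: O black — skip
      N→Q: Q is gray → back edge
First back edge: N → Q.

N->Q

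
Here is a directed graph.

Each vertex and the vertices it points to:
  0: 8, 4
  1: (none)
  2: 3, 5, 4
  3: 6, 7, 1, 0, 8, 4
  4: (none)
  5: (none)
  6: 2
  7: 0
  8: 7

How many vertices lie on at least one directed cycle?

A vertex is on a directed cycle iff it belongs to a strongly connected component of size ≥ 2 (or has a self-loop).
The vertices on cycles are {0, 2, 3, 6, 7, 8} — 6 in total.

6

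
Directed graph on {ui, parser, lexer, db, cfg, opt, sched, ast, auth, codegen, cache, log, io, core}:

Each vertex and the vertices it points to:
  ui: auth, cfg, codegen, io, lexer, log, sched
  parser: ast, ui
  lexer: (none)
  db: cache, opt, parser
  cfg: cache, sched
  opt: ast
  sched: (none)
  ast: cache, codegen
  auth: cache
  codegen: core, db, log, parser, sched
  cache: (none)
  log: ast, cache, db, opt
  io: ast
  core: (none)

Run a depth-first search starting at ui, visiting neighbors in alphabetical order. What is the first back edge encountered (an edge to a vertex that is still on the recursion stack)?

ast->codegen

DFS from ui (visiting neighbors in alphabetical order); mark gray on enter, black on exit:
ui gray
  auth gray
    cache gray
    cache black
  auth black
  cfg gray
    cfg→cache: cache black — skip
    sched gray
    sched black
  cfg black
  codegen gray
    core gray
    core black
    db gray
      db→cache: cache black — skip
      opt gray
        ast gray
          ast→cache: cache black — skip
          ast→codegen: codegen is gray → back edge
First back edge: ast → codegen.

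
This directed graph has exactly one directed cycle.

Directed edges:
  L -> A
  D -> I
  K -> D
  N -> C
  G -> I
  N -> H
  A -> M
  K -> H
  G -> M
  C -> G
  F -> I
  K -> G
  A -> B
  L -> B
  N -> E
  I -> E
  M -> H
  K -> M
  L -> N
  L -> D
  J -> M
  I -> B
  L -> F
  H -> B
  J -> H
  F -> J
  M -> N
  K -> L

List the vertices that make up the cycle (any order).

C, G, M, N

DFS with gray/black marking from N:
N gray
  H gray
    B gray
    B black
  H black
  C gray
    G gray
      I gray
        I→B: B black — skip
        E gray
        E black
      I black
      M gray
        M→H: H black — skip
        M→N: N is gray → back edge
Back edge closes the cycle N → C → G → M → N; its vertices are {C, G, M, N}.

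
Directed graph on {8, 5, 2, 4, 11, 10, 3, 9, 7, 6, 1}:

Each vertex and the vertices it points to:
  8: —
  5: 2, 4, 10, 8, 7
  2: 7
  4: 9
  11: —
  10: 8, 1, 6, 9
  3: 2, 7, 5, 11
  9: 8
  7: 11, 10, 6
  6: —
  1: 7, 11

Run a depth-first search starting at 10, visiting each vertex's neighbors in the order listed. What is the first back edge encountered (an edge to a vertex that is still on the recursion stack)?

7→10

DFS from 10 (visiting each vertex's neighbors in the order listed); mark gray on enter, black on exit:
10 gray
  8 gray
  8 black
  1 gray
    7 gray
      11 gray
      11 black
      7→10: 10 is gray → back edge
First back edge: 7 → 10.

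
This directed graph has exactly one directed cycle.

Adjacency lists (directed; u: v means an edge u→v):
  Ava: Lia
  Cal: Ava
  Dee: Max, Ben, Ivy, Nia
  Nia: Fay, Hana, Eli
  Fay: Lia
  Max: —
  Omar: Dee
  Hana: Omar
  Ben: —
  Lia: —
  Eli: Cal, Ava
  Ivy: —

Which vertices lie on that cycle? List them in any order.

Dee, Nia, Hana, Omar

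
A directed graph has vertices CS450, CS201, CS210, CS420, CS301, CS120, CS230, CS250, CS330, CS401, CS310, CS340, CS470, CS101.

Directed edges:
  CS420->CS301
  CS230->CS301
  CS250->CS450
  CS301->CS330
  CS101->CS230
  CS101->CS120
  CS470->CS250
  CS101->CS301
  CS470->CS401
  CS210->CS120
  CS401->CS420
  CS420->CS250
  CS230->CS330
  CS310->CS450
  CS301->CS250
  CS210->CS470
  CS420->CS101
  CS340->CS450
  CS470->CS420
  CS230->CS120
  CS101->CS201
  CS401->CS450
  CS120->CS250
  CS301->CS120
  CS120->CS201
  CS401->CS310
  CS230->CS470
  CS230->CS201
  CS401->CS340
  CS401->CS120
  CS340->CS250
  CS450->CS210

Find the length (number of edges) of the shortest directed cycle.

For each vertex v, BFS finds the shortest path from v back to v.
The shortest such closed walk is CS210 → CS120 → CS250 → CS450 → CS210, length 4.

4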